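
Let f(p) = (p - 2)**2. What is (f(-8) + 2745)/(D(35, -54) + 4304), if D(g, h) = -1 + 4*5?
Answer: 2845/4323 ≈ 0.65811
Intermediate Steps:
D(g, h) = 19 (D(g, h) = -1 + 20 = 19)
f(p) = (-2 + p)**2
(f(-8) + 2745)/(D(35, -54) + 4304) = ((-2 - 8)**2 + 2745)/(19 + 4304) = ((-10)**2 + 2745)/4323 = (100 + 2745)*(1/4323) = 2845*(1/4323) = 2845/4323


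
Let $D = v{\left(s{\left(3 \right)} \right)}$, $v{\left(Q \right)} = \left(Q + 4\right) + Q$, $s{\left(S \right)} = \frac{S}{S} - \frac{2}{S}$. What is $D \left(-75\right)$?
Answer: $-350$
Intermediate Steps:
$s{\left(S \right)} = 1 - \frac{2}{S}$
$v{\left(Q \right)} = 4 + 2 Q$ ($v{\left(Q \right)} = \left(4 + Q\right) + Q = 4 + 2 Q$)
$D = \frac{14}{3}$ ($D = 4 + 2 \frac{-2 + 3}{3} = 4 + 2 \cdot \frac{1}{3} \cdot 1 = 4 + 2 \cdot \frac{1}{3} = 4 + \frac{2}{3} = \frac{14}{3} \approx 4.6667$)
$D \left(-75\right) = \frac{14}{3} \left(-75\right) = -350$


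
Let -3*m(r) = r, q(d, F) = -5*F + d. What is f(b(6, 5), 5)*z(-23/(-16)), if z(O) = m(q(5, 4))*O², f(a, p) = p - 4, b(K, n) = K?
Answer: 2645/256 ≈ 10.332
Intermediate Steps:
q(d, F) = d - 5*F
m(r) = -r/3
f(a, p) = -4 + p
z(O) = 5*O² (z(O) = (-(5 - 5*4)/3)*O² = (-(5 - 20)/3)*O² = (-⅓*(-15))*O² = 5*O²)
f(b(6, 5), 5)*z(-23/(-16)) = (-4 + 5)*(5*(-23/(-16))²) = 1*(5*(-23*(-1/16))²) = 1*(5*(23/16)²) = 1*(5*(529/256)) = 1*(2645/256) = 2645/256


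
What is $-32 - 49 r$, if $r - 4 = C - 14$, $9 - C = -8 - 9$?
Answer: $-816$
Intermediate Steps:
$C = 26$ ($C = 9 - \left(-8 - 9\right) = 9 - -17 = 9 + 17 = 26$)
$r = 16$ ($r = 4 + \left(26 - 14\right) = 4 + 12 = 16$)
$-32 - 49 r = -32 - 784 = -816$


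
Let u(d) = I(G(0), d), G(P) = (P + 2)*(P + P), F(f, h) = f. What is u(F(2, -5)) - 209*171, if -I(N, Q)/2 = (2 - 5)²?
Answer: -35757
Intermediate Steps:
G(P) = 2*P*(2 + P) (G(P) = (2 + P)*(2*P) = 2*P*(2 + P))
I(N, Q) = -18 (I(N, Q) = -2*(2 - 5)² = -2*(-3)² = -2*9 = -18)
u(d) = -18
u(F(2, -5)) - 209*171 = -18 - 209*171 = -18 - 35739 = -35757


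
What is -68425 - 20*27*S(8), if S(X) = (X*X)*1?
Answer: -102985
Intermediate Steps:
S(X) = X² (S(X) = X²*1 = X²)
-68425 - 20*27*S(8) = -68425 - 20*27*8² = -68425 - 540*64 = -68425 - 1*34560 = -68425 - 34560 = -102985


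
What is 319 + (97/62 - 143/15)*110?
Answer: -51854/93 ≈ -557.57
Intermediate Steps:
319 + (97/62 - 143/15)*110 = 319 - 7411/930*110 = 319 - 81521/93 = -51854/93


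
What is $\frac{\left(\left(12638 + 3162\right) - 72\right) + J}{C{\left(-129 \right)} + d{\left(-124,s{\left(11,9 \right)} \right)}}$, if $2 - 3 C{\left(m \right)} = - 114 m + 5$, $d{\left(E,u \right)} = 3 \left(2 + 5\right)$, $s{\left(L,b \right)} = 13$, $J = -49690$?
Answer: $\frac{16981}{2441} \approx 6.9566$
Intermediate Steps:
$d{\left(E,u \right)} = 21$ ($d{\left(E,u \right)} = 3 \cdot 7 = 21$)
$C{\left(m \right)} = -1 + 38 m$ ($C{\left(m \right)} = \frac{2}{3} - \frac{- 114 m + 5}{3} = \frac{2}{3} - \frac{5 - 114 m}{3} = \frac{2}{3} + \left(- \frac{5}{3} + 38 m\right) = -1 + 38 m$)
$\frac{\left(\left(12638 + 3162\right) - 72\right) + J}{C{\left(-129 \right)} + d{\left(-124,s{\left(11,9 \right)} \right)}} = \frac{\left(\left(12638 + 3162\right) - 72\right) - 49690}{\left(-1 + 38 \left(-129\right)\right) + 21} = \frac{\left(15800 - 72\right) - 49690}{\left(-1 - 4902\right) + 21} = \frac{15728 - 49690}{-4903 + 21} = - \frac{33962}{-4882} = \left(-33962\right) \left(- \frac{1}{4882}\right) = \frac{16981}{2441}$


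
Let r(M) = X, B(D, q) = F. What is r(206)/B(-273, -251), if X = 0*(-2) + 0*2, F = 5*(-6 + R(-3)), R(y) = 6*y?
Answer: 0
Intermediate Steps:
F = -120 (F = 5*(-6 + 6*(-3)) = 5*(-6 - 18) = 5*(-24) = -120)
B(D, q) = -120
X = 0 (X = 0 + 0 = 0)
r(M) = 0
r(206)/B(-273, -251) = 0/(-120) = 0*(-1/120) = 0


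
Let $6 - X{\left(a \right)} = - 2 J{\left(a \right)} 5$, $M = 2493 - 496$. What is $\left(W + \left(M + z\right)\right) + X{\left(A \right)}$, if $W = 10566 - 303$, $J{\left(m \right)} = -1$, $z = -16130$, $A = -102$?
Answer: $-3874$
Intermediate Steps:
$M = 1997$ ($M = 2493 - 496 = 1997$)
$W = 10263$ ($W = 10566 - 303 = 10263$)
$X{\left(a \right)} = -4$ ($X{\left(a \right)} = 6 - \left(-2\right) \left(-1\right) 5 = 6 - 2 \cdot 5 = 6 - 10 = -4$)
$\left(W + \left(M + z\right)\right) + X{\left(A \right)} = \left(10263 + \left(1997 - 16130\right)\right) - 4 = \left(10263 - 14133\right) - 4 = -3870 - 4 = -3874$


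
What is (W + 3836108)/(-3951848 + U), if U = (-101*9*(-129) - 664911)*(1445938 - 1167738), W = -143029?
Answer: -3693079/152360181848 ≈ -2.4239e-5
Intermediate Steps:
U = -152356230000 (U = (-909*(-129) - 664911)*278200 = (117261 - 664911)*278200 = -547650*278200 = -152356230000)
(W + 3836108)/(-3951848 + U) = (-143029 + 3836108)/(-3951848 - 152356230000) = 3693079/(-152360181848) = 3693079*(-1/152360181848) = -3693079/152360181848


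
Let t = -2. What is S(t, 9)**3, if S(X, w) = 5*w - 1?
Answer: 85184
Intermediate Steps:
S(X, w) = -1 + 5*w
S(t, 9)**3 = (-1 + 5*9)**3 = (-1 + 45)**3 = 44**3 = 85184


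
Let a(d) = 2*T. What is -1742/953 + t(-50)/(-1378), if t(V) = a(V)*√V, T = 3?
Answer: -1742/953 - 15*I*√2/689 ≈ -1.8279 - 0.030788*I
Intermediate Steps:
a(d) = 6 (a(d) = 2*3 = 6)
t(V) = 6*√V
-1742/953 + t(-50)/(-1378) = -1742/953 + (6*√(-50))/(-1378) = -1742*1/953 + (6*(5*I*√2))*(-1/1378) = -1742/953 + (30*I*√2)*(-1/1378) = -1742/953 - 15*I*√2/689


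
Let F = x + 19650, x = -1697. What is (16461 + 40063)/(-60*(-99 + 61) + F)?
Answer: 56524/20233 ≈ 2.7937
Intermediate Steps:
F = 17953 (F = -1697 + 19650 = 17953)
(16461 + 40063)/(-60*(-99 + 61) + F) = (16461 + 40063)/(-60*(-99 + 61) + 17953) = 56524/(-60*(-38) + 17953) = 56524/(2280 + 17953) = 56524/20233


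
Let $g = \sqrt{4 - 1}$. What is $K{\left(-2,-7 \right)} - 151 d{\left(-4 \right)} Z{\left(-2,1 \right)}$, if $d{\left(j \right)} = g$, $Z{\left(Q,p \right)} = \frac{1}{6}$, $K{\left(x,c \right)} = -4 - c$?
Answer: $3 - \frac{151 \sqrt{3}}{6} \approx -40.59$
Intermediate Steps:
$Z{\left(Q,p \right)} = \frac{1}{6}$
$g = \sqrt{3} \approx 1.732$
$d{\left(j \right)} = \sqrt{3}$
$K{\left(-2,-7 \right)} - 151 d{\left(-4 \right)} Z{\left(-2,1 \right)} = \left(-4 - -7\right) - 151 \sqrt{3} \cdot \frac{1}{6} = \left(-4 + 7\right) - 151 \frac{\sqrt{3}}{6} = 3 - \frac{151 \sqrt{3}}{6}$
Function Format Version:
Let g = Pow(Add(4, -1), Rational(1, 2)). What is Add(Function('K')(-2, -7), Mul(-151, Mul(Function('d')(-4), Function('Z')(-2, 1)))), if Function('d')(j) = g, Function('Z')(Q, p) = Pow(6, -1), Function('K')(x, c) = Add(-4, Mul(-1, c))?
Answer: Add(3, Mul(Rational(-151, 6), Pow(3, Rational(1, 2)))) ≈ -40.590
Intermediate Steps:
Function('Z')(Q, p) = Rational(1, 6)
g = Pow(3, Rational(1, 2)) ≈ 1.7320
Function('d')(j) = Pow(3, Rational(1, 2))
Add(Function('K')(-2, -7), Mul(-151, Mul(Function('d')(-4), Function('Z')(-2, 1)))) = Add(Add(-4, Mul(-1, -7)), Mul(-151, Mul(Pow(3, Rational(1, 2)), Rational(1, 6)))) = Add(Add(-4, 7), Mul(-151, Mul(Rational(1, 6), Pow(3, Rational(1, 2))))) = Add(3, Mul(Rational(-151, 6), Pow(3, Rational(1, 2))))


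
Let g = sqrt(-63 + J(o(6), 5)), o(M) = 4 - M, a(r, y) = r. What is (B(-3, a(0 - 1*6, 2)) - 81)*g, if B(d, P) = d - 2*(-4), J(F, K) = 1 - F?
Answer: -152*I*sqrt(15) ≈ -588.69*I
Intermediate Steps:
g = 2*I*sqrt(15) (g = sqrt(-63 + (1 - (4 - 1*6))) = sqrt(-63 + (1 - (4 - 6))) = sqrt(-63 + (1 - 1*(-2))) = sqrt(-63 + (1 + 2)) = sqrt(-63 + 3) = sqrt(-60) = 2*I*sqrt(15) ≈ 7.746*I)
B(d, P) = 8 + d (B(d, P) = d + 8 = 8 + d)
(B(-3, a(0 - 1*6, 2)) - 81)*g = ((8 - 3) - 81)*(2*I*sqrt(15)) = (5 - 81)*(2*I*sqrt(15)) = -152*I*sqrt(15)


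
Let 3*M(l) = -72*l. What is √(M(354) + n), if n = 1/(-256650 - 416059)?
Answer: I*√3844757739866485/672709 ≈ 92.174*I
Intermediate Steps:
M(l) = -24*l (M(l) = (-72*l)/3 = -24*l)
n = -1/672709 (n = 1/(-672709) = -1/672709 ≈ -1.4865e-6)
√(M(354) + n) = √(-24*354 - 1/672709) = √(-8496 - 1/672709) = √(-5715335665/672709) = I*√3844757739866485/672709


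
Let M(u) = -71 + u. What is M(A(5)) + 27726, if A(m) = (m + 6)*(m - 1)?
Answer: 27699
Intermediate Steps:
A(m) = (-1 + m)*(6 + m) (A(m) = (6 + m)*(-1 + m) = (-1 + m)*(6 + m))
M(A(5)) + 27726 = (-71 + (-6 + 5**2 + 5*5)) + 27726 = (-71 + (-6 + 25 + 25)) + 27726 = (-71 + 44) + 27726 = -27 + 27726 = 27699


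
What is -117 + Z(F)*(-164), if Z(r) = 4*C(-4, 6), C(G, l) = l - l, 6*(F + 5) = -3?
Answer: -117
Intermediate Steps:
F = -11/2 (F = -5 + (1/6)*(-3) = -5 - 1/2 = -11/2 ≈ -5.5000)
C(G, l) = 0
Z(r) = 0 (Z(r) = 4*0 = 0)
-117 + Z(F)*(-164) = -117 + 0*(-164) = -117 + 0 = -117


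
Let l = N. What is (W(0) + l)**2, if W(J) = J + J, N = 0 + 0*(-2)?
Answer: 0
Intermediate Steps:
N = 0 (N = 0 + 0 = 0)
l = 0
W(J) = 2*J
(W(0) + l)**2 = (2*0 + 0)**2 = (0 + 0)**2 = 0**2 = 0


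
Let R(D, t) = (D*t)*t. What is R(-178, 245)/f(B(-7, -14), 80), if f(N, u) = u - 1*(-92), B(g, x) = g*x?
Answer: -5342225/86 ≈ -62119.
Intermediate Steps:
R(D, t) = D*t**2
f(N, u) = 92 + u (f(N, u) = u + 92 = 92 + u)
R(-178, 245)/f(B(-7, -14), 80) = (-178*245**2)/(92 + 80) = -178*60025/172 = -10684450*1/172 = -5342225/86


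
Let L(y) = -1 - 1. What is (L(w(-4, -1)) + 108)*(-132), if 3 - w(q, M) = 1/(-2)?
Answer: -13992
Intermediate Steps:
w(q, M) = 7/2 (w(q, M) = 3 - 1/(-2) = 3 - 1*(-½) = 3 + ½ = 7/2)
L(y) = -2
(L(w(-4, -1)) + 108)*(-132) = (-2 + 108)*(-132) = 106*(-132) = -13992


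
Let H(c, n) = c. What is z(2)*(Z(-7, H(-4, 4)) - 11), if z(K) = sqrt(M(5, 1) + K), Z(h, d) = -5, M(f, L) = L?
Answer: -16*sqrt(3) ≈ -27.713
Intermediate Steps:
z(K) = sqrt(1 + K)
z(2)*(Z(-7, H(-4, 4)) - 11) = sqrt(1 + 2)*(-5 - 11) = sqrt(3)*(-16) = -16*sqrt(3)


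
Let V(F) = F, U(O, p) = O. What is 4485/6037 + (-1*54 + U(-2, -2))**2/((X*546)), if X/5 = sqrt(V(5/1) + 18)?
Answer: 4485/6037 + 224*sqrt(23)/4485 ≈ 0.98244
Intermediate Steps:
X = 5*sqrt(23) (X = 5*sqrt(5/1 + 18) = 5*sqrt(5*1 + 18) = 5*sqrt(5 + 18) = 5*sqrt(23) ≈ 23.979)
4485/6037 + (-1*54 + U(-2, -2))**2/((X*546)) = 4485/6037 + (-1*54 - 2)**2/(((5*sqrt(23))*546)) = 4485*(1/6037) + (-54 - 2)**2/((2730*sqrt(23))) = 4485/6037 + (-56)**2*(sqrt(23)/62790) = 4485/6037 + 3136*(sqrt(23)/62790) = 4485/6037 + 224*sqrt(23)/4485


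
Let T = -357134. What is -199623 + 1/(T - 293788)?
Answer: -129939002407/650922 ≈ -1.9962e+5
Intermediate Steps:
-199623 + 1/(T - 293788) = -199623 + 1/(-357134 - 293788) = -199623 + 1/(-650922) = -199623 - 1/650922 = -129939002407/650922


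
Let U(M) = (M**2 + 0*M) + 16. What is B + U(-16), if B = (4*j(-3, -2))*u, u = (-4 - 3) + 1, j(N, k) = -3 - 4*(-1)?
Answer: 248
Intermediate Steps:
j(N, k) = 1 (j(N, k) = -3 + 4 = 1)
u = -6 (u = -7 + 1 = -6)
U(M) = 16 + M**2 (U(M) = (M**2 + 0) + 16 = M**2 + 16 = 16 + M**2)
B = -24 (B = (4*1)*(-6) = 4*(-6) = -24)
B + U(-16) = -24 + (16 + (-16)**2) = -24 + (16 + 256) = -24 + 272 = 248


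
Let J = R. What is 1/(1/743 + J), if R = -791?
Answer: -743/587712 ≈ -0.0012642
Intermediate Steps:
J = -791
1/(1/743 + J) = 1/(1/743 - 791) = 1/(-587712/743) = -743/587712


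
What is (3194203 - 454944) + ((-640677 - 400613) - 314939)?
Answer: 1383030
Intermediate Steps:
(3194203 - 454944) + ((-640677 - 400613) - 314939) = 2739259 + (-1041290 - 314939) = 2739259 - 1356229 = 1383030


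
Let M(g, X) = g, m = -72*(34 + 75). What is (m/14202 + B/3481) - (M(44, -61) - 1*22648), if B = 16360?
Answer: 62093479760/2746509 ≈ 22608.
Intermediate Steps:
m = -7848 (m = -72*109 = -7848)
(m/14202 + B/3481) - (M(44, -61) - 1*22648) = (-7848/14202 + 16360/3481) - (44 - 1*22648) = (-7848*1/14202 + 16360*(1/3481)) - (44 - 22648) = (-436/789 + 16360/3481) - 1*(-22604) = 11390324/2746509 + 22604 = 62093479760/2746509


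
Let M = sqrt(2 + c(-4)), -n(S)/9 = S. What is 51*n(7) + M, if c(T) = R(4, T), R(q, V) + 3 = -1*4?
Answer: -3213 + I*sqrt(5) ≈ -3213.0 + 2.2361*I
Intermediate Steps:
n(S) = -9*S
R(q, V) = -7 (R(q, V) = -3 - 1*4 = -3 - 4 = -7)
c(T) = -7
M = I*sqrt(5) (M = sqrt(2 - 7) = sqrt(-5) = I*sqrt(5) ≈ 2.2361*I)
51*n(7) + M = 51*(-9*7) + I*sqrt(5) = 51*(-63) + I*sqrt(5) = -3213 + I*sqrt(5)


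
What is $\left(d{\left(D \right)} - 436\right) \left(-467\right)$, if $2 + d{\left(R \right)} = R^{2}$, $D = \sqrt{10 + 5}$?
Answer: $197541$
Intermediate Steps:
$D = \sqrt{15} \approx 3.873$
$d{\left(R \right)} = -2 + R^{2}$
$\left(d{\left(D \right)} - 436\right) \left(-467\right) = \left(\left(-2 + \left(\sqrt{15}\right)^{2}\right) - 436\right) \left(-467\right) = \left(\left(-2 + 15\right) - 436\right) \left(-467\right) = \left(13 - 436\right) \left(-467\right) = \left(-423\right) \left(-467\right) = 197541$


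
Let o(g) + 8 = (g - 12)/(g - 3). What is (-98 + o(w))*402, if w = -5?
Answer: -167031/4 ≈ -41758.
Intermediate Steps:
o(g) = -8 + (-12 + g)/(-3 + g) (o(g) = -8 + (g - 12)/(g - 3) = -8 + (-12 + g)/(-3 + g))
(-98 + o(w))*402 = (-98 + (12 - 7*(-5))/(-3 - 5))*402 = (-98 + (12 + 35)/(-8))*402 = (-98 - ⅛*47)*402 = (-98 - 47/8)*402 = -831/8*402 = -167031/4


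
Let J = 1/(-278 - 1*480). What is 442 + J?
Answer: 335035/758 ≈ 442.00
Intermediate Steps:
J = -1/758 (J = 1/(-278 - 480) = 1/(-758) = -1/758 ≈ -0.0013193)
442 + J = 442 - 1/758 = 335035/758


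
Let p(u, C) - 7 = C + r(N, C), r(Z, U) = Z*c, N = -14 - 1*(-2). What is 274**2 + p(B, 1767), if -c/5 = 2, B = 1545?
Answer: 76970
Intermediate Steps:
N = -12 (N = -14 + 2 = -12)
c = -10 (c = -5*2 = -10)
r(Z, U) = -10*Z (r(Z, U) = Z*(-10) = -10*Z)
p(u, C) = 127 + C (p(u, C) = 7 + (C - 10*(-12)) = 7 + (C + 120) = 7 + (120 + C) = 127 + C)
274**2 + p(B, 1767) = 274**2 + (127 + 1767) = 75076 + 1894 = 76970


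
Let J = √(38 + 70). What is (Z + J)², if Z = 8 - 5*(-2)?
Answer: 432 + 216*√3 ≈ 806.12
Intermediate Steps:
J = 6*√3 (J = √108 = 6*√3 ≈ 10.392)
Z = 18 (Z = 8 + 10 = 18)
(Z + J)² = (18 + 6*√3)²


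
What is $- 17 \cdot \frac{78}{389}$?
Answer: $- \frac{1326}{389} \approx -3.4087$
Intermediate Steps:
$- 17 \cdot \frac{78}{389} = - 17 \cdot 78 \cdot \frac{1}{389} = \left(-17\right) \frac{78}{389} = - \frac{1326}{389}$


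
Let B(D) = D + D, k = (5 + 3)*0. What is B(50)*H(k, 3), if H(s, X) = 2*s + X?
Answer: 300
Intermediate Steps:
k = 0 (k = 8*0 = 0)
H(s, X) = X + 2*s
B(D) = 2*D
B(50)*H(k, 3) = (2*50)*(3 + 2*0) = 100*(3 + 0) = 100*3 = 300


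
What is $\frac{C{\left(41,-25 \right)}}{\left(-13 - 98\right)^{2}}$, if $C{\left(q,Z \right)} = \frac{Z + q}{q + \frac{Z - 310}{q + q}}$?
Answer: $\frac{1312}{37295667} \approx 3.5178 \cdot 10^{-5}$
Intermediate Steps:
$C{\left(q,Z \right)} = \frac{Z + q}{q + \frac{-310 + Z}{2 q}}$
$\frac{C{\left(41,-25 \right)}}{\left(-13 - 98\right)^{2}} = \frac{2 \cdot 41 \frac{1}{-310 - 25 + 2 \cdot 41^{2}} \left(-25 + 41\right)}{\left(-13 - 98\right)^{2}} = \frac{2 \cdot 41 \frac{1}{-310 - 25 + 2 \cdot 1681} \cdot 16}{\left(-111\right)^{2}} = \frac{2 \cdot 41 \frac{1}{-310 - 25 + 3362} \cdot 16}{12321} = 2 \cdot 41 \cdot \frac{1}{3027} \cdot 16 \cdot \frac{1}{12321} = \frac{1312}{3027} \cdot \frac{1}{12321} = \frac{1312}{37295667}$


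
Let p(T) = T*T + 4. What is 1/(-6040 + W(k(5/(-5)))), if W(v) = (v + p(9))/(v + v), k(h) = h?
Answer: -1/6082 ≈ -0.00016442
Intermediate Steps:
p(T) = 4 + T**2 (p(T) = T**2 + 4 = 4 + T**2)
W(v) = (85 + v)/(2*v) (W(v) = (v + (4 + 9**2))/(v + v) = (v + (4 + 81))/((2*v)) = (v + 85)*(1/(2*v)) = (85 + v)*(1/(2*v)) = (85 + v)/(2*v))
1/(-6040 + W(k(5/(-5)))) = 1/(-6040 + (85 + 5/(-5))/(2*((5/(-5))))) = 1/(-6040 + (85 + 5*(-1/5))/(2*((5*(-1/5))))) = 1/(-6040 + (1/2)*(85 - 1)/(-1)) = 1/(-6040 + (1/2)*(-1)*84) = 1/(-6040 - 42) = 1/(-6082) = -1/6082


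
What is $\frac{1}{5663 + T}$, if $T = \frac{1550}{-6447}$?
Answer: $\frac{6447}{36507811} \approx 0.00017659$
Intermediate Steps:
$T = - \frac{1550}{6447}$ ($T = 1550 \left(- \frac{1}{6447}\right) = - \frac{1550}{6447} \approx -0.24042$)
$\frac{1}{5663 + T} = \frac{1}{5663 - \frac{1550}{6447}} = \frac{1}{\frac{36507811}{6447}} = \frac{6447}{36507811}$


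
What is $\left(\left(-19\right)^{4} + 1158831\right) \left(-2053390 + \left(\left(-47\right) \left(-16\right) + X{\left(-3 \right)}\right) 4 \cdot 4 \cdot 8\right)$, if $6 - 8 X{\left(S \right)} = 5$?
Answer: $-2523022583936$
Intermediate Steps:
$X{\left(S \right)} = \frac{1}{8}$ ($X{\left(S \right)} = \frac{3}{4} - \frac{5}{8} = \frac{1}{8}$)
$\left(\left(-19\right)^{4} + 1158831\right) \left(-2053390 + \left(\left(-47\right) \left(-16\right) + X{\left(-3 \right)}\right) 4 \cdot 4 \cdot 8\right) = \left(\left(-19\right)^{4} + 1158831\right) \left(-2053390 + \left(\left(-47\right) \left(-16\right) + \frac{1}{8}\right) 4 \cdot 4 \cdot 8\right) = \left(130321 + 1158831\right) \left(-2053390 + \left(752 + \frac{1}{8}\right) 16 \cdot 8\right) = 1289152 \left(-2053390 + \frac{6017}{8} \cdot 128\right) = 1289152 \left(-2053390 + 96272\right) = 1289152 \left(-1957118\right) = -2523022583936$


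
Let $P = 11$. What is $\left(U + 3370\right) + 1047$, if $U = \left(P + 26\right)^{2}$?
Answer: $5786$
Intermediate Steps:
$U = 1369$ ($U = \left(11 + 26\right)^{2} = 37^{2} = 1369$)
$\left(U + 3370\right) + 1047 = \left(1369 + 3370\right) + 1047 = 4739 + 1047 = 5786$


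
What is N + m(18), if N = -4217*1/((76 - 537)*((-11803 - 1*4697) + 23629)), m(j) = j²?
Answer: 1064820173/3286469 ≈ 324.00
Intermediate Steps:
N = 4217/3286469 (N = -4217*(-1/(461*((-11803 - 4697) + 23629))) = -4217*(-1/(461*(-16500 + 23629))) = -4217/((-461*7129)) = -4217/(-3286469) = -4217*(-1/3286469) = 4217/3286469 ≈ 0.0012831)
N + m(18) = 4217/3286469 + 18² = 4217/3286469 + 324 = 1064820173/3286469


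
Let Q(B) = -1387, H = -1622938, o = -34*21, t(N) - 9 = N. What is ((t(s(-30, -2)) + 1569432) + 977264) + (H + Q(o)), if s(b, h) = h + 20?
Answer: 922398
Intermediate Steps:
s(b, h) = 20 + h
t(N) = 9 + N
o = -714
((t(s(-30, -2)) + 1569432) + 977264) + (H + Q(o)) = (((9 + (20 - 2)) + 1569432) + 977264) + (-1622938 - 1387) = (((9 + 18) + 1569432) + 977264) - 1624325 = ((27 + 1569432) + 977264) - 1624325 = (1569459 + 977264) - 1624325 = 2546723 - 1624325 = 922398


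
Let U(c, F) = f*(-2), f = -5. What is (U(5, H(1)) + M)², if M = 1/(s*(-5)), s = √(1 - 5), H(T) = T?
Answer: (100 + I)²/100 ≈ 99.99 + 2.0*I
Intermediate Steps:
s = 2*I (s = √(-4) = 2*I ≈ 2.0*I)
U(c, F) = 10 (U(c, F) = -5*(-2) = 10)
M = I/10 (M = 1/((2*I)*(-5)) = 1/(-10*I) = I/10 ≈ 0.1*I)
(U(5, H(1)) + M)² = (10 + I/10)²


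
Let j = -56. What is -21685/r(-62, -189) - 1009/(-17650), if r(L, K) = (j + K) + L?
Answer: 383050013/5418550 ≈ 70.692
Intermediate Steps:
r(L, K) = -56 + K + L (r(L, K) = (-56 + K) + L = -56 + K + L)
-21685/r(-62, -189) - 1009/(-17650) = -21685/(-56 - 189 - 62) - 1009/(-17650) = -21685/(-307) - 1009*(-1/17650) = -21685*(-1/307) + 1009/17650 = 21685/307 + 1009/17650 = 383050013/5418550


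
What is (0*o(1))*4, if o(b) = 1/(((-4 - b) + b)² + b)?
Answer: 0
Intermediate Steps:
o(b) = 1/(16 + b) (o(b) = 1/((-4)² + b) = 1/(16 + b))
(0*o(1))*4 = (0/(16 + 1))*4 = (0/17)*4 = (0*(1/17))*4 = 0*4 = 0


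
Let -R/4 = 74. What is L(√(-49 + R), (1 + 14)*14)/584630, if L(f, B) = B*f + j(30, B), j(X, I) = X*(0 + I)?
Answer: 630/58463 + 21*I*√345/58463 ≈ 0.010776 + 0.0066719*I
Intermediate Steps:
R = -296 (R = -4*74 = -296)
j(X, I) = I*X (j(X, I) = X*I = I*X)
L(f, B) = 30*B + B*f (L(f, B) = B*f + B*30 = B*f + 30*B = 30*B + B*f)
L(√(-49 + R), (1 + 14)*14)/584630 = (((1 + 14)*14)*(30 + √(-49 - 296)))/584630 = ((15*14)*(30 + √(-345)))*(1/584630) = (210*(30 + I*√345))*(1/584630) = (6300 + 210*I*√345)*(1/584630) = 630/58463 + 21*I*√345/58463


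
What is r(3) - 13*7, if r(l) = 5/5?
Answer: -90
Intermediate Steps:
r(l) = 1 (r(l) = 5*(⅕) = 1)
r(3) - 13*7 = 1 - 13*7 = 1 - 91 = -90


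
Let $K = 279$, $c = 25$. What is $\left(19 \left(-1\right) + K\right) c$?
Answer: $6500$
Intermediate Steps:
$\left(19 \left(-1\right) + K\right) c = \left(19 \left(-1\right) + 279\right) 25 = \left(-19 + 279\right) 25 = 260 \cdot 25 = 6500$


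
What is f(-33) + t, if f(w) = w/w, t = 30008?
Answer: 30009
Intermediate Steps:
f(w) = 1
f(-33) + t = 1 + 30008 = 30009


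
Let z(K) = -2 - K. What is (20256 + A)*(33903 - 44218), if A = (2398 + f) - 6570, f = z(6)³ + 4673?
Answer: -208827175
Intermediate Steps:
f = 4161 (f = (-2 - 1*6)³ + 4673 = (-2 - 6)³ + 4673 = (-8)³ + 4673 = -512 + 4673 = 4161)
A = -11 (A = (2398 + 4161) - 6570 = 6559 - 6570 = -11)
(20256 + A)*(33903 - 44218) = (20256 - 11)*(33903 - 44218) = 20245*(-10315) = -208827175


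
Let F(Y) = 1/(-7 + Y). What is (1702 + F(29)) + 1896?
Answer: 79157/22 ≈ 3598.0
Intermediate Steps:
(1702 + F(29)) + 1896 = (1702 + 1/(-7 + 29)) + 1896 = (1702 + 1/22) + 1896 = 37445/22 + 1896 = 79157/22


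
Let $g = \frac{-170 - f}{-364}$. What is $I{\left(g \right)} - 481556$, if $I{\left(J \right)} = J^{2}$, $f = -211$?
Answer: $- \frac{63804242095}{132496} \approx -4.8156 \cdot 10^{5}$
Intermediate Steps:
$g = - \frac{41}{364}$ ($g = \frac{-170 - -211}{-364} = \left(-170 + 211\right) \left(- \frac{1}{364}\right) = 41 \left(- \frac{1}{364}\right) = - \frac{41}{364} \approx -0.11264$)
$I{\left(g \right)} - 481556 = \left(- \frac{41}{364}\right)^{2} - 481556 = \frac{1681}{132496} - 481556 = - \frac{63804242095}{132496}$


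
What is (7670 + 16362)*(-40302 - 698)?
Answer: -985312000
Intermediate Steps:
(7670 + 16362)*(-40302 - 698) = 24032*(-41000) = -985312000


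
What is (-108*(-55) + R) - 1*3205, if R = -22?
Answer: 2713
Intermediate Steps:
(-108*(-55) + R) - 1*3205 = (-108*(-55) - 22) - 1*3205 = (5940 - 22) - 3205 = 5918 - 3205 = 2713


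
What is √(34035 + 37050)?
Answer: √71085 ≈ 266.62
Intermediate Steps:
√(34035 + 37050) = √71085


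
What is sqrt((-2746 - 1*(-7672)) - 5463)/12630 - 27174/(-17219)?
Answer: 27174/17219 + I*sqrt(537)/12630 ≈ 1.5781 + 0.0018348*I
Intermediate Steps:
sqrt((-2746 - 1*(-7672)) - 5463)/12630 - 27174/(-17219) = sqrt((-2746 + 7672) - 5463)*(1/12630) - 27174*(-1/17219) = sqrt(4926 - 5463)*(1/12630) + 27174/17219 = sqrt(-537)*(1/12630) + 27174/17219 = (I*sqrt(537))*(1/12630) + 27174/17219 = I*sqrt(537)/12630 + 27174/17219 = 27174/17219 + I*sqrt(537)/12630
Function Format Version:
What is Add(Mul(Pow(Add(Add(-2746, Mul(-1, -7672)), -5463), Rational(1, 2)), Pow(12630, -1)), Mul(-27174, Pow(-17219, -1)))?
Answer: Add(Rational(27174, 17219), Mul(Rational(1, 12630), I, Pow(537, Rational(1, 2)))) ≈ Add(1.5781, Mul(0.0018348, I))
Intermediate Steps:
Add(Mul(Pow(Add(Add(-2746, Mul(-1, -7672)), -5463), Rational(1, 2)), Pow(12630, -1)), Mul(-27174, Pow(-17219, -1))) = Add(Mul(Pow(Add(Add(-2746, 7672), -5463), Rational(1, 2)), Rational(1, 12630)), Mul(-27174, Rational(-1, 17219))) = Add(Mul(Pow(Add(4926, -5463), Rational(1, 2)), Rational(1, 12630)), Rational(27174, 17219)) = Add(Mul(Pow(-537, Rational(1, 2)), Rational(1, 12630)), Rational(27174, 17219)) = Add(Mul(Mul(I, Pow(537, Rational(1, 2))), Rational(1, 12630)), Rational(27174, 17219)) = Add(Mul(Rational(1, 12630), I, Pow(537, Rational(1, 2))), Rational(27174, 17219)) = Add(Rational(27174, 17219), Mul(Rational(1, 12630), I, Pow(537, Rational(1, 2))))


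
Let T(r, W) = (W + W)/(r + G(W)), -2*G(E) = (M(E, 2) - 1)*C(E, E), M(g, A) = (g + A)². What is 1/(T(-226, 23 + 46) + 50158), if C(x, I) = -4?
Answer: 4927/247128535 ≈ 1.9937e-5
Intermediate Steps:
M(g, A) = (A + g)²
G(E) = -2 + 2*(2 + E)² (G(E) = -((2 + E)² - 1)*(-4)/2 = -(-1 + (2 + E)²)*(-4)/2 = -(4 - 4*(2 + E)²)/2 = -2 + 2*(2 + E)²)
T(r, W) = 2*W/(-2 + r + 2*(2 + W)²) (T(r, W) = (W + W)/(r + (-2 + 2*(2 + W)²)) = (2*W)/(-2 + r + 2*(2 + W)²) = 2*W/(-2 + r + 2*(2 + W)²))
1/(T(-226, 23 + 46) + 50158) = 1/(2*(23 + 46)/(-2 - 226 + 2*(2 + (23 + 46))²) + 50158) = 1/(2*69/(-2 - 226 + 2*(2 + 69)²) + 50158) = 1/(2*69/(-2 - 226 + 2*71²) + 50158) = 1/(2*69/(-2 - 226 + 2*5041) + 50158) = 1/(2*69/(-2 - 226 + 10082) + 50158) = 1/(2*69/9854 + 50158) = 1/(2*69*(1/9854) + 50158) = 1/(69/4927 + 50158) = 1/(247128535/4927) = 4927/247128535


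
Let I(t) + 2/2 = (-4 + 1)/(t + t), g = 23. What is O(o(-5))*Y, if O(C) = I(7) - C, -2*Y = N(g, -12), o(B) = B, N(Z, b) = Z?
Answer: -1219/28 ≈ -43.536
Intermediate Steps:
Y = -23/2 (Y = -½*23 = -23/2 ≈ -11.500)
I(t) = -1 - 3/(2*t) (I(t) = -1 + (-4 + 1)/(t + t) = -1 - 3*1/(2*t) = -1 - 3/(2*t))
O(C) = -17/14 - C (O(C) = (-3/2 - 1*7)/7 - C = (-3/2 - 7)/7 - C = (⅐)*(-17/2) - C = -17/14 - C)
O(o(-5))*Y = (-17/14 - 1*(-5))*(-23/2) = (-17/14 + 5)*(-23/2) = (53/14)*(-23/2) = -1219/28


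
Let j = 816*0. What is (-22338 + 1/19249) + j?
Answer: -429984161/19249 ≈ -22338.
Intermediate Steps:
j = 0
(-22338 + 1/19249) + j = (-22338 + 1/19249) + 0 = -429984161/19249 + 0 = -429984161/19249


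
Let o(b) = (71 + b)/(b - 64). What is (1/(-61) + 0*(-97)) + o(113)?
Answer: 11175/2989 ≈ 3.7387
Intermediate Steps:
o(b) = (71 + b)/(-64 + b)
(1/(-61) + 0*(-97)) + o(113) = (1/(-61) + 0*(-97)) + (71 + 113)/(-64 + 113) = (-1/61 + 0) + 184/49 = -1/61 + (1/49)*184 = -1/61 + 184/49 = 11175/2989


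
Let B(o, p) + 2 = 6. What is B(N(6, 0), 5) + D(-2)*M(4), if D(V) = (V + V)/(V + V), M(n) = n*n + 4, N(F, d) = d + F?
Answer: 24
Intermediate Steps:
N(F, d) = F + d
B(o, p) = 4 (B(o, p) = -2 + 6 = 4)
M(n) = 4 + n**2 (M(n) = n**2 + 4 = 4 + n**2)
D(V) = 1 (D(V) = (2*V)/((2*V)) = (2*V)*(1/(2*V)) = 1)
B(N(6, 0), 5) + D(-2)*M(4) = 4 + 1*(4 + 4**2) = 4 + 1*(4 + 16) = 4 + 1*20 = 4 + 20 = 24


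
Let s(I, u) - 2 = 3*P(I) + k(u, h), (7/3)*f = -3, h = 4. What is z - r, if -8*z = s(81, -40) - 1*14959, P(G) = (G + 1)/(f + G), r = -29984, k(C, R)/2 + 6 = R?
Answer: 11849591/372 ≈ 31854.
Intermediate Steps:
k(C, R) = -12 + 2*R
f = -9/7 (f = (3/7)*(-3) = -9/7 ≈ -1.2857)
P(G) = (1 + G)/(-9/7 + G) (P(G) = (G + 1)/(-9/7 + G) = (1 + G)/(-9/7 + G))
s(I, u) = -2 + 21*(1 + I)/(-9 + 7*I) (s(I, u) = 2 + (3*(7*(1 + I)/(-9 + 7*I)) + (-12 + 2*4)) = 2 + (21*(1 + I)/(-9 + 7*I) + (-12 + 8)) = 2 + (21*(1 + I)/(-9 + 7*I) - 4) = 2 + (-4 + 21*(1 + I)/(-9 + 7*I)) = -2 + 21*(1 + I)/(-9 + 7*I))
z = 695543/372 (z = -((39 + 7*81)/(-9 + 7*81) - 1*14959)/8 = -((39 + 567)/(-9 + 567) - 14959)/8 = -(606/558 - 14959)/8 = -((1/558)*606 - 14959)/8 = -(101/93 - 14959)/8 = -⅛*(-1391086/93) = 695543/372 ≈ 1869.7)
z - r = 695543/372 - 1*(-29984) = 695543/372 + 29984 = 11849591/372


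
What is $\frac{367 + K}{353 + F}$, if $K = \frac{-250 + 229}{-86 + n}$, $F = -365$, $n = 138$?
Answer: $- \frac{19063}{624} \approx -30.55$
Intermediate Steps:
$K = - \frac{21}{52}$ ($K = \frac{-250 + 229}{-86 + 138} = - \frac{21}{52} \approx -0.40385$)
$\frac{367 + K}{353 + F} = \frac{367 - \frac{21}{52}}{353 - 365} = \frac{19063}{52 \left(-12\right)} = \frac{19063}{52} \left(- \frac{1}{12}\right) = - \frac{19063}{624}$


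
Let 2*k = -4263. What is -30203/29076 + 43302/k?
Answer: -126040633/5902428 ≈ -21.354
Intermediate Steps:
k = -4263/2 (k = (1/2)*(-4263) = -4263/2 ≈ -2131.5)
-30203/29076 + 43302/k = -30203/29076 + 43302/(-4263/2) = -30203*1/29076 + 43302*(-2/4263) = -30203/29076 - 4124/203 = -126040633/5902428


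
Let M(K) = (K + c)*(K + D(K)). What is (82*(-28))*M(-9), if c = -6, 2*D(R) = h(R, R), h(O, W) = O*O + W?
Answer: 929880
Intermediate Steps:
h(O, W) = W + O² (h(O, W) = O² + W = W + O²)
D(R) = R/2 + R²/2 (D(R) = (R + R²)/2 = R/2 + R²/2)
M(K) = (-6 + K)*(K + K*(1 + K)/2) (M(K) = (K - 6)*(K + K*(1 + K)/2) = (-6 + K)*(K + K*(1 + K)/2))
(82*(-28))*M(-9) = (82*(-28))*((½)*(-9)*(-18 + (-9)² - 3*(-9))) = -1148*(-9)*(-18 + 81 + 27) = -1148*(-9)*90 = -2296*(-405) = 929880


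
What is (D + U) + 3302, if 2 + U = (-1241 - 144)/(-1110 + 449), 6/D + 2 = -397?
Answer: 290295783/87913 ≈ 3302.1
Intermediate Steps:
D = -2/133 (D = 6/(-2 - 397) = 6/(-399) = 6*(-1/399) = -2/133 ≈ -0.015038)
U = 63/661 (U = -2 + (-1241 - 144)/(-1110 + 449) = -2 - 1385/(-661) = -2 - 1385*(-1/661) = -2 + 1385/661 = 63/661 ≈ 0.095310)
(D + U) + 3302 = (-2/133 + 63/661) + 3302 = 7057/87913 + 3302 = 290295783/87913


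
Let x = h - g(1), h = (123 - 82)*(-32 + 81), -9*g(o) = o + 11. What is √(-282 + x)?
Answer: √15555/3 ≈ 41.573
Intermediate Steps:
g(o) = -11/9 - o/9 (g(o) = -(o + 11)/9 = -(11 + o)/9 = -11/9 - o/9)
h = 2009 (h = 41*49 = 2009)
x = 6031/3 (x = 2009 - (-11/9 - ⅑*1) = 2009 - (-11/9 - ⅑) = 2009 - 1*(-4/3) = 2009 + 4/3 = 6031/3 ≈ 2010.3)
√(-282 + x) = √(-282 + 6031/3) = √(5185/3) = √15555/3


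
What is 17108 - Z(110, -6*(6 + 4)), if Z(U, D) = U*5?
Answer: 16558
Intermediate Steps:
Z(U, D) = 5*U
17108 - Z(110, -6*(6 + 4)) = 17108 - 5*110 = 17108 - 1*550 = 17108 - 550 = 16558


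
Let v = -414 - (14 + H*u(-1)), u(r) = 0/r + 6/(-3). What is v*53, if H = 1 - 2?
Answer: -22790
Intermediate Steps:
u(r) = -2 (u(r) = 0 + 6*(-⅓) = 0 - 2 = -2)
H = -1
v = -430 (v = -414 - (14 - 1*(-2)) = -414 - (14 + 2) = -414 - 1*16 = -414 - 16 = -430)
v*53 = -430*53 = -22790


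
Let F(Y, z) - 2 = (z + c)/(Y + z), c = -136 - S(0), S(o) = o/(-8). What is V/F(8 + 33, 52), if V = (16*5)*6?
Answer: 7440/17 ≈ 437.65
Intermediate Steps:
S(o) = -o/8 (S(o) = o*(-1/8) = -o/8)
c = -136 (c = -136 - (-1)*0/8 = -136 - 1*0 = -136 + 0 = -136)
F(Y, z) = 2 + (-136 + z)/(Y + z) (F(Y, z) = 2 + (z - 136)/(Y + z) = 2 + (-136 + z)/(Y + z))
V = 480 (V = 80*6 = 480)
V/F(8 + 33, 52) = 480/(((-136 + 2*(8 + 33) + 3*52)/((8 + 33) + 52))) = 480/(((-136 + 2*41 + 156)/(41 + 52))) = 480/(((-136 + 82 + 156)/93)) = 480/(((1/93)*102)) = 480/(34/31) = 480*(31/34) = 7440/17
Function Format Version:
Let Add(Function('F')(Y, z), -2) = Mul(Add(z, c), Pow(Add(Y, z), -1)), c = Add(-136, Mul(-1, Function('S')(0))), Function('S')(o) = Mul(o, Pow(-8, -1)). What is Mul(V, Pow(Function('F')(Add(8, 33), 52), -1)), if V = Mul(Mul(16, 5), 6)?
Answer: Rational(7440, 17) ≈ 437.65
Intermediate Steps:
Function('S')(o) = Mul(Rational(-1, 8), o) (Function('S')(o) = Mul(o, Rational(-1, 8)) = Mul(Rational(-1, 8), o))
c = -136 (c = Add(-136, Mul(-1, Mul(Rational(-1, 8), 0))) = Add(-136, Mul(-1, 0)) = Add(-136, 0) = -136)
Function('F')(Y, z) = Add(2, Mul(Pow(Add(Y, z), -1), Add(-136, z))) (Function('F')(Y, z) = Add(2, Mul(Add(z, -136), Pow(Add(Y, z), -1))) = Add(2, Mul(Add(-136, z), Pow(Add(Y, z), -1))) = Add(2, Mul(Pow(Add(Y, z), -1), Add(-136, z))))
V = 480 (V = Mul(80, 6) = 480)
Mul(V, Pow(Function('F')(Add(8, 33), 52), -1)) = Mul(480, Pow(Mul(Pow(Add(Add(8, 33), 52), -1), Add(-136, Mul(2, Add(8, 33)), Mul(3, 52))), -1)) = Mul(480, Pow(Mul(Pow(Add(41, 52), -1), Add(-136, Mul(2, 41), 156)), -1)) = Mul(480, Pow(Mul(Pow(93, -1), Add(-136, 82, 156)), -1)) = Mul(480, Pow(Mul(Rational(1, 93), 102), -1)) = Mul(480, Pow(Rational(34, 31), -1)) = Mul(480, Rational(31, 34)) = Rational(7440, 17)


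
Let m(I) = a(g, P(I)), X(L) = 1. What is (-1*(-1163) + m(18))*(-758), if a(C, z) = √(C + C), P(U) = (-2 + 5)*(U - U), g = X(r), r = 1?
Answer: -881554 - 758*√2 ≈ -8.8263e+5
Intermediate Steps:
g = 1
P(U) = 0 (P(U) = 3*0 = 0)
a(C, z) = √2*√C (a(C, z) = √(2*C) = √2*√C)
m(I) = √2 (m(I) = √2*√1 = √2*1 = √2)
(-1*(-1163) + m(18))*(-758) = (-1*(-1163) + √2)*(-758) = (1163 + √2)*(-758) = -881554 - 758*√2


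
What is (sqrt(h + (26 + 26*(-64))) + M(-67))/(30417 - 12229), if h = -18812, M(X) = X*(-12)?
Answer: 201/4547 + 5*I*sqrt(818)/18188 ≈ 0.044205 + 0.0078625*I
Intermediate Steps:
M(X) = -12*X
(sqrt(h + (26 + 26*(-64))) + M(-67))/(30417 - 12229) = (sqrt(-18812 + (26 + 26*(-64))) - 12*(-67))/(30417 - 12229) = (sqrt(-18812 + (26 - 1664)) + 804)/18188 = (sqrt(-18812 - 1638) + 804)*(1/18188) = (sqrt(-20450) + 804)*(1/18188) = (5*I*sqrt(818) + 804)*(1/18188) = (804 + 5*I*sqrt(818))*(1/18188) = 201/4547 + 5*I*sqrt(818)/18188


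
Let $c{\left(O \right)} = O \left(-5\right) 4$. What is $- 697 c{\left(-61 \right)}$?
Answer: $-850340$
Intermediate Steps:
$c{\left(O \right)} = - 20 O$ ($c{\left(O \right)} = - 5 O 4 = - 20 O$)
$- 697 c{\left(-61 \right)} = - 697 \left(\left(-20\right) \left(-61\right)\right) = \left(-697\right) 1220 = -850340$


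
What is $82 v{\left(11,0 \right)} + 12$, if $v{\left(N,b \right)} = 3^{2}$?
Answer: $750$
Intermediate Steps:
$v{\left(N,b \right)} = 9$
$82 v{\left(11,0 \right)} + 12 = 82 \cdot 9 + 12 = 738 + 12 = 750$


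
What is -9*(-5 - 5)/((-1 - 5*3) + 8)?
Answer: -45/4 ≈ -11.250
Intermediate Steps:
-9*(-5 - 5)/((-1 - 5*3) + 8) = -(-90)/((-1 - 15) + 8) = -(-90)/(-16 + 8) = -(-90)/(-8) = -(-90)*(-1)/8 = -9*5/4 = -45/4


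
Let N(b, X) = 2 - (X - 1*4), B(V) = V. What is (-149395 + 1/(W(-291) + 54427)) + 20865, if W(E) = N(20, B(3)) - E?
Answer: -7033290129/54721 ≈ -1.2853e+5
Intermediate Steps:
N(b, X) = 6 - X (N(b, X) = 2 - (X - 4) = 2 - (-4 + X) = 2 + (4 - X) = 6 - X)
W(E) = 3 - E (W(E) = (6 - 1*3) - E = (6 - 3) - E = 3 - E)
(-149395 + 1/(W(-291) + 54427)) + 20865 = (-149395 + 1/((3 - 1*(-291)) + 54427)) + 20865 = (-149395 + 1/((3 + 291) + 54427)) + 20865 = (-149395 + 1/(294 + 54427)) + 20865 = (-149395 + 1/54721) + 20865 = -8175043794/54721 + 20865 = -7033290129/54721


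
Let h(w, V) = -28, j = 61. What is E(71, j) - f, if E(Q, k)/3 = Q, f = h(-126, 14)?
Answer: 241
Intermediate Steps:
f = -28
E(Q, k) = 3*Q
E(71, j) - f = 3*71 - 1*(-28) = 213 + 28 = 241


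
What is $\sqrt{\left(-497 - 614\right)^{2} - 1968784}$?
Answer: $3 i \sqrt{81607} \approx 857.01 i$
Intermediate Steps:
$\sqrt{\left(-497 - 614\right)^{2} - 1968784} = \sqrt{\left(-1111\right)^{2} - 1968784} = \sqrt{1234321 - 1968784} = \sqrt{-734463} = 3 i \sqrt{81607}$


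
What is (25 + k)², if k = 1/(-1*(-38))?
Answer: 904401/1444 ≈ 626.32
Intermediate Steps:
k = 1/38 ≈ 0.026316
(25 + k)² = (25 + 1/38)² = (951/38)² = 904401/1444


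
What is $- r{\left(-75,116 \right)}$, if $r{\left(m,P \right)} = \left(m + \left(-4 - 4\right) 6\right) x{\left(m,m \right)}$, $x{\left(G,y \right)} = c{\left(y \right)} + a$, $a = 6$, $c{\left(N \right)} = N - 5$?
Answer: $-9102$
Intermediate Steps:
$c{\left(N \right)} = -5 + N$
$x{\left(G,y \right)} = 1 + y$ ($x{\left(G,y \right)} = \left(-5 + y\right) + 6 = 1 + y$)
$r{\left(m,P \right)} = \left(1 + m\right) \left(-48 + m\right)$ ($r{\left(m,P \right)} = \left(m + \left(-4 - 4\right) 6\right) \left(1 + m\right) = \left(m - 48\right) \left(1 + m\right) = \left(-48 + m\right) \left(1 + m\right) = \left(1 + m\right) \left(-48 + m\right)$)
$- r{\left(-75,116 \right)} = - \left(1 - 75\right) \left(-48 - 75\right) = - \left(-74\right) \left(-123\right) = \left(-1\right) 9102 = -9102$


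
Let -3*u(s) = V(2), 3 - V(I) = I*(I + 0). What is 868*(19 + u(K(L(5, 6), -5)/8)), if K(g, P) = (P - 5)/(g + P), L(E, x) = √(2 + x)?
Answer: 50344/3 ≈ 16781.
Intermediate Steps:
V(I) = 3 - I² (V(I) = 3 - I*(I + 0) = 3 - I*I = 3 - I²)
K(g, P) = (-5 + P)/(P + g)
u(s) = ⅓ (u(s) = -(3 - 1*2²)/3 = -(3 - 1*4)/3 = -(3 - 4)/3 = -⅓*(-1) = ⅓)
868*(19 + u(K(L(5, 6), -5)/8)) = 868*(19 + ⅓) = 868*(58/3) = 50344/3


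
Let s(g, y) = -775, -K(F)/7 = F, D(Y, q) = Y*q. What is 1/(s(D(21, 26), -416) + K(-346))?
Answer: 1/1647 ≈ 0.00060716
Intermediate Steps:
K(F) = -7*F
1/(s(D(21, 26), -416) + K(-346)) = 1/(-775 - 7*(-346)) = 1/(-775 + 2422) = 1/1647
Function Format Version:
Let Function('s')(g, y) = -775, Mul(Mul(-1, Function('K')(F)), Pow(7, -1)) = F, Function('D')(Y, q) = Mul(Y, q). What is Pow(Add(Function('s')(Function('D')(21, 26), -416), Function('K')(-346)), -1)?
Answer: Rational(1, 1647) ≈ 0.00060716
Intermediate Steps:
Function('K')(F) = Mul(-7, F)
Pow(Add(Function('s')(Function('D')(21, 26), -416), Function('K')(-346)), -1) = Pow(Add(-775, Mul(-7, -346)), -1) = Pow(Add(-775, 2422), -1) = Pow(1647, -1) = Rational(1, 1647)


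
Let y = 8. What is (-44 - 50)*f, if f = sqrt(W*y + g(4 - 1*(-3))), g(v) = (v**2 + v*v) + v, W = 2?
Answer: -1034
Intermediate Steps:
g(v) = v + 2*v**2 (g(v) = (v**2 + v**2) + v = 2*v**2 + v = v + 2*v**2)
f = 11 (f = sqrt(2*8 + (4 - 1*(-3))*(1 + 2*(4 - 1*(-3)))) = sqrt(16 + (4 + 3)*(1 + 2*(4 + 3))) = sqrt(16 + 7*(1 + 2*7)) = sqrt(16 + 7*(1 + 14)) = sqrt(16 + 7*15) = sqrt(16 + 105) = sqrt(121) = 11)
(-44 - 50)*f = (-44 - 50)*11 = -94*11 = -1034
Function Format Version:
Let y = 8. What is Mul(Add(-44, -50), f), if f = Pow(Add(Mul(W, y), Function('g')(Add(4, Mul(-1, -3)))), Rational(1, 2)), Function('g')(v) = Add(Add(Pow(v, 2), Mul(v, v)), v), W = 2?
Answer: -1034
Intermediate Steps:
Function('g')(v) = Add(v, Mul(2, Pow(v, 2))) (Function('g')(v) = Add(Add(Pow(v, 2), Pow(v, 2)), v) = Add(Mul(2, Pow(v, 2)), v) = Add(v, Mul(2, Pow(v, 2))))
f = 11 (f = Pow(Add(Mul(2, 8), Mul(Add(4, Mul(-1, -3)), Add(1, Mul(2, Add(4, Mul(-1, -3)))))), Rational(1, 2)) = Pow(Add(16, Mul(Add(4, 3), Add(1, Mul(2, Add(4, 3))))), Rational(1, 2)) = Pow(Add(16, Mul(7, Add(1, Mul(2, 7)))), Rational(1, 2)) = Pow(Add(16, Mul(7, Add(1, 14))), Rational(1, 2)) = Pow(Add(16, Mul(7, 15)), Rational(1, 2)) = Pow(Add(16, 105), Rational(1, 2)) = Pow(121, Rational(1, 2)) = 11)
Mul(Add(-44, -50), f) = Mul(Add(-44, -50), 11) = Mul(-94, 11) = -1034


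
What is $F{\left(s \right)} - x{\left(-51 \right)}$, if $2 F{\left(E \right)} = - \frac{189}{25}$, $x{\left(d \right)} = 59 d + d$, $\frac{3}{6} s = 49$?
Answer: $\frac{152811}{50} \approx 3056.2$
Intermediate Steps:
$s = 98$ ($s = 2 \cdot 49 = 98$)
$x{\left(d \right)} = 60 d$
$F{\left(E \right)} = - \frac{189}{50}$ ($F{\left(E \right)} = \frac{\left(-189\right) \frac{1}{25}}{2} = \frac{1}{2} \left(- \frac{189}{25}\right) = - \frac{189}{50}$)
$F{\left(s \right)} - x{\left(-51 \right)} = - \frac{189}{50} - 60 \left(-51\right) = - \frac{189}{50} - -3060 = - \frac{189}{50} + 3060 = \frac{152811}{50}$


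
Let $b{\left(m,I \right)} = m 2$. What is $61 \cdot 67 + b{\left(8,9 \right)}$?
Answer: $4103$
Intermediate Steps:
$b{\left(m,I \right)} = 2 m$
$61 \cdot 67 + b{\left(8,9 \right)} = 61 \cdot 67 + 2 \cdot 8 = 4087 + 16 = 4103$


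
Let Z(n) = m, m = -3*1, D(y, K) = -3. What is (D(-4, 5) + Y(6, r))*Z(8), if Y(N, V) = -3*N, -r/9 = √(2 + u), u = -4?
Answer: 63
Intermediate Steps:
m = -3
r = -9*I*√2 (r = -9*√(2 - 4) = -9*I*√2 ≈ -12.728*I)
Z(n) = -3
(D(-4, 5) + Y(6, r))*Z(8) = (-3 - 3*6)*(-3) = (-3 - 18)*(-3) = -21*(-3) = 63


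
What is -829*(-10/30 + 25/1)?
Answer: -61346/3 ≈ -20449.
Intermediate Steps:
-829*(-10/30 + 25/1) = -829*(-10*1/30 + 25*1) = -829*(-⅓ + 25) = -829*74/3 = -61346/3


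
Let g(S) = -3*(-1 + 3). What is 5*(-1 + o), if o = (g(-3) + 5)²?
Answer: 0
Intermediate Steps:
g(S) = -6 (g(S) = -3*2 = -6)
o = 1 (o = (-6 + 5)² = (-1)² = 1)
5*(-1 + o) = 5*(-1 + 1) = 5*0 = 0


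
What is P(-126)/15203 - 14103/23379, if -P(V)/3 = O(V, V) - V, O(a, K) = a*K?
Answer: -445580061/118476979 ≈ -3.7609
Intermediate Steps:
O(a, K) = K*a
P(V) = -3*V**2 + 3*V (P(V) = -3*(V*V - V) = -3*(V**2 - V) = -3*V**2 + 3*V)
P(-126)/15203 - 14103/23379 = (3*(-126)*(1 - 1*(-126)))/15203 - 14103/23379 = (3*(-126)*(1 + 126))*(1/15203) - 14103*1/23379 = (3*(-126)*127)*(1/15203) - 4701/7793 = -48006*1/15203 - 4701/7793 = -48006/15203 - 4701/7793 = -445580061/118476979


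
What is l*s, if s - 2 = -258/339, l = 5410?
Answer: 757400/113 ≈ 6702.7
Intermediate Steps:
s = 140/113 (s = 2 - 258/339 = 2 - 258*1/339 = 2 - 86/113 = 140/113 ≈ 1.2389)
l*s = 5410*(140/113) = 757400/113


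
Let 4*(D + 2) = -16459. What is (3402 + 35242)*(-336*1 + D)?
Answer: -172072071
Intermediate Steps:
D = -16467/4 (D = -2 + (¼)*(-16459) = -2 - 16459/4 = -16467/4 ≈ -4116.8)
(3402 + 35242)*(-336*1 + D) = (3402 + 35242)*(-336*1 - 16467/4) = 38644*(-336 - 16467/4) = 38644*(-17811/4) = -172072071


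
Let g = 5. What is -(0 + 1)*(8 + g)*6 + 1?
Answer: -77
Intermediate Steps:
-(0 + 1)*(8 + g)*6 + 1 = -(0 + 1)*(8 + 5)*6 + 1 = -13*6 + 1 = -78 + 1 = -77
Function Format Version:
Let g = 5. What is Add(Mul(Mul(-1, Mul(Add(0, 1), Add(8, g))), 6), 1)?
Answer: -77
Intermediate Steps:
Add(Mul(Mul(-1, Mul(Add(0, 1), Add(8, g))), 6), 1) = Add(Mul(Mul(-1, Mul(Add(0, 1), Add(8, 5))), 6), 1) = Add(Mul(Mul(-1, Mul(1, 13)), 6), 1) = Add(Mul(Mul(-1, 13), 6), 1) = Add(Mul(-13, 6), 1) = Add(-78, 1) = -77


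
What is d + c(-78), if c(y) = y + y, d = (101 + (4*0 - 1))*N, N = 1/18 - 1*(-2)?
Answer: 446/9 ≈ 49.556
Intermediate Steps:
N = 37/18 (N = 1/18 + 2 = 37/18 ≈ 2.0556)
d = 1850/9 (d = (101 + (4*0 - 1))*(37/18) = (101 + (0 - 1))*(37/18) = (101 - 1)*(37/18) = 100*(37/18) = 1850/9 ≈ 205.56)
c(y) = 2*y
d + c(-78) = 1850/9 + 2*(-78) = 1850/9 - 156 = 446/9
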